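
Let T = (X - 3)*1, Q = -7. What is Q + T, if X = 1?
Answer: -9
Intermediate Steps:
T = -2 (T = (1 - 3)*1 = -2*1 = -2)
Q + T = -7 - 2 = -9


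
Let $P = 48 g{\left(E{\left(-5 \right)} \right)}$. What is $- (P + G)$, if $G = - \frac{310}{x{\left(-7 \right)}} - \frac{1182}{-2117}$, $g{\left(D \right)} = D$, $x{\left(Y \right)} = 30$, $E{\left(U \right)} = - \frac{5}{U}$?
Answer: $- \frac{242767}{6351} \approx -38.225$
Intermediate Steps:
$P = 48$ ($P = 48 \left(- \frac{5}{-5}\right) = 48 \left(\left(-5\right) \left(- \frac{1}{5}\right)\right) = 48 \cdot 1 = 48$)
$G = - \frac{62081}{6351}$ ($G = - \frac{310}{30} - \frac{1182}{-2117} = \left(-310\right) \frac{1}{30} - - \frac{1182}{2117} = - \frac{31}{3} + \frac{1182}{2117} = - \frac{62081}{6351} \approx -9.775$)
$- (P + G) = - (48 - \frac{62081}{6351}) = \left(-1\right) \frac{242767}{6351} = - \frac{242767}{6351}$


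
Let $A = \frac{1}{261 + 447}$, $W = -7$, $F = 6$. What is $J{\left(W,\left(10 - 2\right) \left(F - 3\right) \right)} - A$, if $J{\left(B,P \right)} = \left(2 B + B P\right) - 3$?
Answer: $- \frac{130981}{708} \approx -185.0$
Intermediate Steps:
$J{\left(B,P \right)} = -3 + 2 B + B P$
$A = \frac{1}{708} \approx 0.0014124$
$J{\left(W,\left(10 - 2\right) \left(F - 3\right) \right)} - A = \left(-3 + 2 \left(-7\right) - 7 \left(10 - 2\right) \left(6 - 3\right)\right) - \frac{1}{708} = \left(-3 - 14 - 7 \cdot 8 \cdot 3\right) - \frac{1}{708} = \left(-3 - 14 - 168\right) - \frac{1}{708} = -185 - \frac{1}{708} = - \frac{130981}{708}$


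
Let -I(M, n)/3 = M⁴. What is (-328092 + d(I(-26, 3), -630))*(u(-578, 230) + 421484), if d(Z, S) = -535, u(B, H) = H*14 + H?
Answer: -139644785618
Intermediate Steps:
I(M, n) = -3*M⁴
u(B, H) = 15*H (u(B, H) = 14*H + H = 15*H)
(-328092 + d(I(-26, 3), -630))*(u(-578, 230) + 421484) = (-328092 - 535)*(15*230 + 421484) = -328627*(3450 + 421484) = -328627*424934 = -139644785618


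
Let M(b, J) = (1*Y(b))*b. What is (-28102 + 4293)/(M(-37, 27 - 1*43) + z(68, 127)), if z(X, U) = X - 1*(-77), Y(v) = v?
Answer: -23809/1514 ≈ -15.726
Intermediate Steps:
z(X, U) = 77 + X (z(X, U) = X + 77 = 77 + X)
M(b, J) = b² (M(b, J) = (1*b)*b = b*b = b²)
(-28102 + 4293)/(M(-37, 27 - 1*43) + z(68, 127)) = (-28102 + 4293)/((-37)² + (77 + 68)) = -23809/(1369 + 145) = -23809/1514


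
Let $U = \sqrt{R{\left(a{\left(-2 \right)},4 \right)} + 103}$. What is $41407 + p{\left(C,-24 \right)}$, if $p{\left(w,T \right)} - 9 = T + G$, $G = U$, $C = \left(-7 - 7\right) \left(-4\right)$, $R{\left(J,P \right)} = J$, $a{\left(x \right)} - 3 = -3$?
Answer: $41392 + \sqrt{103} \approx 41402.0$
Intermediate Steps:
$a{\left(x \right)} = 0$ ($a{\left(x \right)} = 3 - 3 = 0$)
$U = \sqrt{103}$ ($U = \sqrt{0 + 103} = \sqrt{103} \approx 10.149$)
$C = 56$ ($C = \left(-14\right) \left(-4\right) = 56$)
$G = \sqrt{103} \approx 10.149$
$p{\left(w,T \right)} = 9 + T + \sqrt{103}$ ($p{\left(w,T \right)} = 9 + \left(T + \sqrt{103}\right) = 9 + T + \sqrt{103}$)
$41407 + p{\left(C,-24 \right)} = 41407 + \left(9 - 24 + \sqrt{103}\right) = 41407 - \left(15 - \sqrt{103}\right) = 41392 + \sqrt{103}$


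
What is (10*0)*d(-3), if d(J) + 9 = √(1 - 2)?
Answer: 0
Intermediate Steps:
d(J) = -9 + I (d(J) = -9 + √(1 - 2) = -9 + √(-1) = -9 + I)
(10*0)*d(-3) = (10*0)*(-9 + I) = 0*(-9 + I) = 0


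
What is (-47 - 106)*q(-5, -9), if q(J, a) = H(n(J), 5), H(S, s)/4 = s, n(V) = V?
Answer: -3060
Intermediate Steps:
H(S, s) = 4*s
q(J, a) = 20 (q(J, a) = 4*5 = 20)
(-47 - 106)*q(-5, -9) = (-47 - 106)*20 = -153*20 = -3060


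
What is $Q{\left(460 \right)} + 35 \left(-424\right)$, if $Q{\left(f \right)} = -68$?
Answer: $-14908$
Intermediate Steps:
$Q{\left(460 \right)} + 35 \left(-424\right) = -68 + 35 \left(-424\right) = -68 - 14840 = -14908$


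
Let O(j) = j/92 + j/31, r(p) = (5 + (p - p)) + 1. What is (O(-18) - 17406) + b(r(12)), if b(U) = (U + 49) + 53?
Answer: -24668055/1426 ≈ -17299.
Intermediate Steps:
r(p) = 6 (r(p) = (5 + 0) + 1 = 5 + 1 = 6)
b(U) = 102 + U (b(U) = (49 + U) + 53 = 102 + U)
O(j) = 123*j/2852 (O(j) = j*(1/92) + j*(1/31) = j/92 + j/31 = 123*j/2852)
(O(-18) - 17406) + b(r(12)) = ((123/2852)*(-18) - 17406) + (102 + 6) = (-1107/1426 - 17406) + 108 = -24822063/1426 + 108 = -24668055/1426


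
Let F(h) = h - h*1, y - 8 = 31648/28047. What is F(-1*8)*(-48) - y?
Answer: -256024/28047 ≈ -9.1284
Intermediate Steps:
y = 256024/28047 (y = 8 + 31648/28047 = 256024/28047 ≈ 9.1284)
F(h) = 0 (F(h) = h - h = 0)
F(-1*8)*(-48) - y = 0*(-48) - 1*256024/28047 = 0 - 256024/28047 = -256024/28047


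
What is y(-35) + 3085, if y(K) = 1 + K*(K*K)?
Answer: -39789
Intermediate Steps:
y(K) = 1 + K³ (y(K) = 1 + K*K² = 1 + K³)
y(-35) + 3085 = (1 + (-35)³) + 3085 = (1 - 42875) + 3085 = -42874 + 3085 = -39789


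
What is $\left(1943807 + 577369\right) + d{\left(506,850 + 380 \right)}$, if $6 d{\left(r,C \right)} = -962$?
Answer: $\frac{7563047}{3} \approx 2.521 \cdot 10^{6}$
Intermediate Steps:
$d{\left(r,C \right)} = - \frac{481}{3}$ ($d{\left(r,C \right)} = \frac{1}{6} \left(-962\right) = - \frac{481}{3}$)
$\left(1943807 + 577369\right) + d{\left(506,850 + 380 \right)} = \left(1943807 + 577369\right) - \frac{481}{3} = 2521176 - \frac{481}{3} = \frac{7563047}{3}$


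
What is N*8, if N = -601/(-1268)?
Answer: 1202/317 ≈ 3.7918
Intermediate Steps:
N = 601/1268 (N = -601*(-1/1268) = 601/1268 ≈ 0.47397)
N*8 = (601/1268)*8 = 1202/317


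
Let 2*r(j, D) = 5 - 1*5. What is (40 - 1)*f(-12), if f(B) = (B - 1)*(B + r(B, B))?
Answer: 6084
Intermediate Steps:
r(j, D) = 0 (r(j, D) = (5 - 1*5)/2 = (5 - 5)/2 = (½)*0 = 0)
f(B) = B*(-1 + B) (f(B) = (B - 1)*(B + 0) = (-1 + B)*B = B*(-1 + B))
(40 - 1)*f(-12) = (40 - 1)*(-12*(-1 - 12)) = 39*(-12*(-13)) = 39*156 = 6084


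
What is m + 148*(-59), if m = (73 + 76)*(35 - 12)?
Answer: -5305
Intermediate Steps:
m = 3427 (m = 149*23 = 3427)
m + 148*(-59) = 3427 + 148*(-59) = 3427 - 8732 = -5305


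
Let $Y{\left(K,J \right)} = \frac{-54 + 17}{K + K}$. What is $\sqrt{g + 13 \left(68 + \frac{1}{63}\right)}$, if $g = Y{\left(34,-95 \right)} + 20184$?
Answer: $\frac{\sqrt{10740209935}}{714} \approx 145.15$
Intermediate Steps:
$Y{\left(K,J \right)} = - \frac{37}{2 K}$
$g = \frac{1372475}{68}$ ($g = - \frac{37}{2 \cdot 34} + 20184 = \left(- \frac{37}{2}\right) \frac{1}{34} + 20184 = - \frac{37}{68} + 20184 = \frac{1372475}{68} \approx 20183.0$)
$\sqrt{g + 13 \left(68 + \frac{1}{63}\right)} = \sqrt{\frac{1372475}{68} + 13 \left(68 + \frac{1}{63}\right)} = \sqrt{\frac{1372475}{68} + 13 \cdot \frac{4285}{63}} = \sqrt{\frac{1372475}{68} + \frac{55705}{63}} = \sqrt{\frac{90253865}{4284}} = \frac{\sqrt{10740209935}}{714}$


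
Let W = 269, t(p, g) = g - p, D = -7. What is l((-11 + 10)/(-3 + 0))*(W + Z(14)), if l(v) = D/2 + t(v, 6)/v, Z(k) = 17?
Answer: 3861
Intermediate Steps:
l(v) = -7/2 + (6 - v)/v
l((-11 + 10)/(-3 + 0))*(W + Z(14)) = (-9/2 + 6/(((-11 + 10)/(-3 + 0))))*(269 + 17) = (-9/2 + 6/((-1/(-3))))*286 = (-9/2 + 6/((-1*(-1/3))))*286 = (-9/2 + 6/(1/3))*286 = (-9/2 + 6*3)*286 = (-9/2 + 18)*286 = (27/2)*286 = 3861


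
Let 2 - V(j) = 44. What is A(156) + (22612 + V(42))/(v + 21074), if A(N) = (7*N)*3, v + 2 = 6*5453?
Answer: 17623861/5379 ≈ 3276.4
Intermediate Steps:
V(j) = -42 (V(j) = 2 - 1*44 = 2 - 44 = -42)
v = 32716 (v = -2 + 6*5453 = -2 + 32718 = 32716)
A(N) = 21*N
A(156) + (22612 + V(42))/(v + 21074) = 21*156 + (22612 - 42)/(32716 + 21074) = 3276 + 22570/53790 = 3276 + 22570*(1/53790) = 3276 + 2257/5379 = 17623861/5379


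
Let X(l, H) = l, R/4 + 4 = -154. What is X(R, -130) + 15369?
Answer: 14737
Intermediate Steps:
R = -632 (R = -16 + 4*(-154) = -16 - 616 = -632)
X(R, -130) + 15369 = -632 + 15369 = 14737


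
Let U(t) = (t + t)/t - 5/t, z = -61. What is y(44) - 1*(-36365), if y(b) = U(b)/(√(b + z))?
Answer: 36365 - 83*I*√17/748 ≈ 36365.0 - 0.45751*I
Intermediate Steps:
U(t) = 2 - 5/t (U(t) = (2*t)/t - 5/t = 2 - 5/t)
y(b) = (2 - 5/b)/√(-61 + b) (y(b) = (2 - 5/b)/(√(b - 61)) = (2 - 5/b)/(√(-61 + b)) = (2 - 5/b)/√(-61 + b))
y(44) - 1*(-36365) = (-5 + 2*44)/(44*√(-61 + 44)) - 1*(-36365) = (-5 + 88)/(44*√(-17)) + 36365 = (1/44)*(-I*√17/17)*83 + 36365 = -83*I*√17/748 + 36365 = 36365 - 83*I*√17/748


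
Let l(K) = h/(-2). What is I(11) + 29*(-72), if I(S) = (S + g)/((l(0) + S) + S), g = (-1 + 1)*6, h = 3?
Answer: -85586/41 ≈ -2087.5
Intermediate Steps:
g = 0 (g = 0*6 = 0)
l(K) = -3/2 (l(K) = 3/(-2) = 3*(-½) = -3/2)
I(S) = S/(-3/2 + 2*S) (I(S) = (S + 0)/((-3/2 + S) + S) = S/(-3/2 + 2*S))
I(11) + 29*(-72) = 2*11/(-3 + 4*11) + 29*(-72) = 2*11/(-3 + 44) - 2088 = 2*11/41 - 2088 = 2*11*(1/41) - 2088 = 22/41 - 2088 = -85586/41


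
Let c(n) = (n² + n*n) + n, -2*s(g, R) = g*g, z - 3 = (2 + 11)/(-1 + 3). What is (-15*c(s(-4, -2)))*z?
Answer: -17100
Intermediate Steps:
z = 19/2 (z = 3 + (2 + 11)/(-1 + 3) = 3 + 13/2 = 19/2 ≈ 9.5000)
s(g, R) = -g²/2 (s(g, R) = -g*g/2 = -g²/2)
c(n) = n + 2*n² (c(n) = (n² + n²) + n = 2*n² + n = n + 2*n²)
(-15*c(s(-4, -2)))*z = -15*(-½*(-4)²)*(1 + 2*(-½*(-4)²))*(19/2) = -15*(-½*16)*(1 + 2*(-½*16))*(19/2) = -(-120)*(1 + 2*(-8))*(19/2) = -(-120)*(1 - 16)*(19/2) = -(-120)*(-15)*(19/2) = -15*120*(19/2) = -1800*19/2 = -17100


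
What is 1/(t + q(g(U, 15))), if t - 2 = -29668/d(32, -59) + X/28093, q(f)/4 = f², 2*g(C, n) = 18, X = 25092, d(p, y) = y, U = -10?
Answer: 1657487/1375284314 ≈ 0.0012052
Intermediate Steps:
g(C, n) = 9 (g(C, n) = (½)*18 = 9)
q(f) = 4*f²
t = 838258526/1657487 (t = 2 + (-29668/(-59) + 25092/28093) = 2 + (-29668*(-1/59) + 25092*(1/28093)) = 2 + (29668/59 + 25092/28093) = 2 + 834943552/1657487 = 838258526/1657487 ≈ 505.74)
1/(t + q(g(U, 15))) = 1/(838258526/1657487 + 4*9²) = 1/(838258526/1657487 + 4*81) = 1/(838258526/1657487 + 324) = 1/(1375284314/1657487) = 1657487/1375284314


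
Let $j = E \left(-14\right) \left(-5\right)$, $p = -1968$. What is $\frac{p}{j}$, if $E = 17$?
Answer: $- \frac{984}{595} \approx -1.6538$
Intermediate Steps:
$j = 1190$ ($j = 17 \left(-14\right) \left(-5\right) = \left(-238\right) \left(-5\right) = 1190$)
$\frac{p}{j} = - \frac{1968}{1190} = \left(-1968\right) \frac{1}{1190} = - \frac{984}{595}$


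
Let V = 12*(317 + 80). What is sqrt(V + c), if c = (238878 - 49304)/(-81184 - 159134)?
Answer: sqrt(45215072431)/3081 ≈ 69.016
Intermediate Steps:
V = 4764 (V = 12*397 = 4764)
c = -94787/120159 (c = 189574/(-240318) = 189574*(-1/240318) = -94787/120159 ≈ -0.78885)
sqrt(V + c) = sqrt(4764 - 94787/120159) = sqrt(572342689/120159) = sqrt(45215072431)/3081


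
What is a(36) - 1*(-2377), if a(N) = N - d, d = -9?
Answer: 2422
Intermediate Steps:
a(N) = 9 + N (a(N) = N - 1*(-9) = N + 9 = 9 + N)
a(36) - 1*(-2377) = (9 + 36) - 1*(-2377) = 45 + 2377 = 2422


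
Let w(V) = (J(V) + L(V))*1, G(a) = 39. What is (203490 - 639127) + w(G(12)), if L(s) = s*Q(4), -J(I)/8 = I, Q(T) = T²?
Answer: -435325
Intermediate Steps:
J(I) = -8*I
L(s) = 16*s (L(s) = s*4² = s*16 = 16*s)
w(V) = 8*V (w(V) = (-8*V + 16*V)*1 = (8*V)*1 = 8*V)
(203490 - 639127) + w(G(12)) = (203490 - 639127) + 8*39 = -435637 + 312 = -435325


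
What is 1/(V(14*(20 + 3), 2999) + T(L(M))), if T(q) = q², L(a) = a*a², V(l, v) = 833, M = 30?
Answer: 1/729000833 ≈ 1.3717e-9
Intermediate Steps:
L(a) = a³
1/(V(14*(20 + 3), 2999) + T(L(M))) = 1/(833 + (30³)²) = 1/(833 + 27000²) = 1/(833 + 729000000) = 1/729000833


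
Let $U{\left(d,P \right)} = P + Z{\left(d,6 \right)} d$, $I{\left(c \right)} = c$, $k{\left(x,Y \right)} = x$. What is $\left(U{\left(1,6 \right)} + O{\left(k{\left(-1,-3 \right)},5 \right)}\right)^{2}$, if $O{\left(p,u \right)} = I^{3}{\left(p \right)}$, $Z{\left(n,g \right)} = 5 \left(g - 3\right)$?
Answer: $400$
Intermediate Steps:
$Z{\left(n,g \right)} = -15 + 5 g$ ($Z{\left(n,g \right)} = 5 \left(-3 + g\right) = -15 + 5 g$)
$U{\left(d,P \right)} = P + 15 d$ ($U{\left(d,P \right)} = P + \left(-15 + 5 \cdot 6\right) d = P + \left(-15 + 30\right) d = P + 15 d$)
$O{\left(p,u \right)} = p^{3}$
$\left(U{\left(1,6 \right)} + O{\left(k{\left(-1,-3 \right)},5 \right)}\right)^{2} = \left(\left(6 + 15 \cdot 1\right) + \left(-1\right)^{3}\right)^{2} = \left(\left(6 + 15\right) - 1\right)^{2} = \left(21 - 1\right)^{2} = 20^{2} = 400$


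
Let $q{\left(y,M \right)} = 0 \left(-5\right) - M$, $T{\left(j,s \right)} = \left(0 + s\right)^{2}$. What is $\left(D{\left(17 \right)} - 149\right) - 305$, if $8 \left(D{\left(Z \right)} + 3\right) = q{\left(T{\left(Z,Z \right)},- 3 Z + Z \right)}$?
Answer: $- \frac{1811}{4} \approx -452.75$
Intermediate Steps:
$T{\left(j,s \right)} = s^{2}$
$q{\left(y,M \right)} = - M$ ($q{\left(y,M \right)} = 0 - M = - M$)
$D{\left(Z \right)} = -3 + \frac{Z}{4}$ ($D{\left(Z \right)} = -3 + \frac{\left(-1\right) \left(- 3 Z + Z\right)}{8} = -3 + \frac{\left(-1\right) \left(- 2 Z\right)}{8} = -3 + \frac{2 Z}{8} = -3 + \frac{Z}{4}$)
$\left(D{\left(17 \right)} - 149\right) - 305 = \left(\left(-3 + \frac{1}{4} \cdot 17\right) - 149\right) - 305 = \left(\left(-3 + \frac{17}{4}\right) - 149\right) - 305 = \left(\frac{5}{4} - 149\right) - 305 = - \frac{591}{4} - 305 = - \frac{1811}{4}$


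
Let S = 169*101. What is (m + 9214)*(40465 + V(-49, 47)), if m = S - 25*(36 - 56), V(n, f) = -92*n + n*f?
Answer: 1142830610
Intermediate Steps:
S = 17069
V(n, f) = -92*n + f*n
m = 17569 (m = 17069 - 25*(36 - 56) = 17069 - 25*(-20) = 17069 - 1*(-500) = 17069 + 500 = 17569)
(m + 9214)*(40465 + V(-49, 47)) = (17569 + 9214)*(40465 - 49*(-92 + 47)) = 26783*(40465 - 49*(-45)) = 26783*(40465 + 2205) = 26783*42670 = 1142830610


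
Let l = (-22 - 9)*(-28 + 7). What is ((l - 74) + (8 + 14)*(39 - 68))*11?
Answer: -671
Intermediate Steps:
l = 651 (l = -31*(-21) = 651)
((l - 74) + (8 + 14)*(39 - 68))*11 = ((651 - 74) + (8 + 14)*(39 - 68))*11 = (577 + 22*(-29))*11 = (577 - 638)*11 = -61*11 = -671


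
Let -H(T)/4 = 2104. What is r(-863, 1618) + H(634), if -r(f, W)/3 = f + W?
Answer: -10681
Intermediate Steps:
H(T) = -8416 (H(T) = -4*2104 = -8416)
r(f, W) = -3*W - 3*f (r(f, W) = -3*(f + W) = -3*(W + f) = -3*W - 3*f)
r(-863, 1618) + H(634) = (-3*1618 - 3*(-863)) - 8416 = (-4854 + 2589) - 8416 = -2265 - 8416 = -10681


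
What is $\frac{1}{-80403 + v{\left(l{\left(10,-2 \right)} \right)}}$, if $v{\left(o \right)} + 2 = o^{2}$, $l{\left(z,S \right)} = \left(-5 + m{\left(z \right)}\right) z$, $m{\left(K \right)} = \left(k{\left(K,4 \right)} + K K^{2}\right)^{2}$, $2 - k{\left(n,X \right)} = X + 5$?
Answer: $\frac{1}{97228276913195} \approx 1.0285 \cdot 10^{-14}$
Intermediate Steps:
$k{\left(n,X \right)} = -3 - X$ ($k{\left(n,X \right)} = 2 - \left(X + 5\right) = 2 - \left(5 + X\right) = -3 - X$)
$m{\left(K \right)} = \left(-7 + K^{3}\right)^{2}$ ($m{\left(K \right)} = \left(\left(-3 - 4\right) + K K^{2}\right)^{2} = \left(\left(-3 - 4\right) + K^{3}\right)^{2} = \left(-7 + K^{3}\right)^{2}$)
$l{\left(z,S \right)} = z \left(-5 + \left(-7 + z^{3}\right)^{2}\right)$ ($l{\left(z,S \right)} = \left(-5 + \left(-7 + z^{3}\right)^{2}\right) z = z \left(-5 + \left(-7 + z^{3}\right)^{2}\right)$)
$v{\left(o \right)} = -2 + o^{2}$
$\frac{1}{-80403 + v{\left(l{\left(10,-2 \right)} \right)}} = \frac{1}{-80403 - \left(2 - \left(10 \left(-5 + \left(-7 + 10^{3}\right)^{2}\right)\right)^{2}\right)} = \frac{1}{-80403 - \left(2 - \left(10 \left(-5 + \left(-7 + 1000\right)^{2}\right)\right)^{2}\right)} = \frac{1}{-80403 - \left(2 - \left(10 \left(-5 + 993^{2}\right)\right)^{2}\right)} = \frac{1}{-80403 - \left(2 - \left(10 \left(-5 + 986049\right)\right)^{2}\right)} = \frac{1}{-80403 - \left(2 - \left(10 \cdot 986044\right)^{2}\right)} = \frac{1}{-80403 - \left(2 - 9860440^{2}\right)} = \frac{1}{-80403 + \left(-2 + 97228276993600\right)} = \frac{1}{-80403 + 97228276993598} = \frac{1}{97228276913195}$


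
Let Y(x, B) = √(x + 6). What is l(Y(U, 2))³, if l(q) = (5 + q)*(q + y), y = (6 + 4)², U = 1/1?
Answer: 247707018 + 89073810*√7 ≈ 4.8337e+8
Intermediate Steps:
U = 1
y = 100 (y = 10² = 100)
Y(x, B) = √(6 + x)
l(q) = (5 + q)*(100 + q) (l(q) = (5 + q)*(q + 100) = (5 + q)*(100 + q))
l(Y(U, 2))³ = (500 + (√(6 + 1))² + 105*√(6 + 1))³ = (500 + (√7)² + 105*√7)³ = (500 + 7 + 105*√7)³ = (507 + 105*√7)³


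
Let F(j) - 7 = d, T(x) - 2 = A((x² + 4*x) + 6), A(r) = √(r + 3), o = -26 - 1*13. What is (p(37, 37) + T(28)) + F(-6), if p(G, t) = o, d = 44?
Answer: 14 + √905 ≈ 44.083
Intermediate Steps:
o = -39 (o = -26 - 13 = -39)
A(r) = √(3 + r)
p(G, t) = -39
T(x) = 2 + √(9 + x² + 4*x) (T(x) = 2 + √(3 + ((x² + 4*x) + 6)) = 2 + √(3 + (6 + x² + 4*x)) = 2 + √(9 + x² + 4*x))
F(j) = 51 (F(j) = 7 + 44 = 51)
(p(37, 37) + T(28)) + F(-6) = (-39 + (2 + √(9 + 28² + 4*28))) + 51 = (-39 + (2 + √(9 + 784 + 112))) + 51 = (-39 + (2 + √905)) + 51 = (-37 + √905) + 51 = 14 + √905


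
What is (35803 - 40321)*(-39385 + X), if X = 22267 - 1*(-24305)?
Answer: -32470866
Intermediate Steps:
X = 46572 (X = 22267 + 24305 = 46572)
(35803 - 40321)*(-39385 + X) = (35803 - 40321)*(-39385 + 46572) = -4518*7187 = -32470866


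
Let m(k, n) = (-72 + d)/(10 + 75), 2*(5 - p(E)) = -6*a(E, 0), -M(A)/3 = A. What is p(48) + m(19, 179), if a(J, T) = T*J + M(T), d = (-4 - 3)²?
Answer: 402/85 ≈ 4.7294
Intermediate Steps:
M(A) = -3*A
d = 49 (d = (-7)² = 49)
a(J, T) = -3*T + J*T (a(J, T) = T*J - 3*T = J*T - 3*T = -3*T + J*T)
p(E) = 5 (p(E) = 5 - (-3)*0*(-3 + E) = 5 - (-3)*0 = 5 - ½*0 = 5 + 0 = 5)
m(k, n) = -23/85 (m(k, n) = (-72 + 49)/(10 + 75) = -23/85)
p(48) + m(19, 179) = 5 - 23/85 = 402/85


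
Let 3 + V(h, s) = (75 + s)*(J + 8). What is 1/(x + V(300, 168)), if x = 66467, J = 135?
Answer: 1/101213 ≈ 9.8802e-6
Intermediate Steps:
V(h, s) = 10722 + 143*s (V(h, s) = -3 + (75 + s)*(135 + 8) = -3 + (75 + s)*143 = -3 + (10725 + 143*s) = 10722 + 143*s)
1/(x + V(300, 168)) = 1/(66467 + (10722 + 143*168)) = 1/(66467 + (10722 + 24024)) = 1/(66467 + 34746) = 1/101213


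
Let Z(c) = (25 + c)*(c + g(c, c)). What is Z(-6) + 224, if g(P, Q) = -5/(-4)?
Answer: 535/4 ≈ 133.75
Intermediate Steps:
g(P, Q) = 5/4 (g(P, Q) = -5*(-¼) = 5/4)
Z(c) = (25 + c)*(5/4 + c) (Z(c) = (25 + c)*(c + 5/4) = (25 + c)*(5/4 + c))
Z(-6) + 224 = (125/4 + (-6)² + (105/4)*(-6)) + 224 = (125/4 + 36 - 315/2) + 224 = -361/4 + 224 = 535/4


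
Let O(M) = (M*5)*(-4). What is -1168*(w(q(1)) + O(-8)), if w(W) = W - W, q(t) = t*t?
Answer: -186880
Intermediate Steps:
O(M) = -20*M (O(M) = (5*M)*(-4) = -20*M)
q(t) = t**2
w(W) = 0
-1168*(w(q(1)) + O(-8)) = -1168*(0 - 20*(-8)) = -1168*(0 + 160) = -1168*160 = -186880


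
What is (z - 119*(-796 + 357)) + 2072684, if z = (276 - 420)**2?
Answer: 2145661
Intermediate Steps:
z = 20736 (z = (-144)**2 = 20736)
(z - 119*(-796 + 357)) + 2072684 = (20736 - 119*(-796 + 357)) + 2072684 = (20736 - 119*(-439)) + 2072684 = (20736 + 52241) + 2072684 = 72977 + 2072684 = 2145661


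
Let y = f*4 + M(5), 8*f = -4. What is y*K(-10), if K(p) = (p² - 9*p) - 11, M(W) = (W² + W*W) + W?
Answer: 9487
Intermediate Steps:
f = -½ (f = (⅛)*(-4) = -½ ≈ -0.50000)
M(W) = W + 2*W² (M(W) = (W² + W²) + W = 2*W² + W = W + 2*W²)
y = 53 (y = -½*4 + 5*(1 + 2*5) = -2 + 5*(1 + 10) = -2 + 5*11 = -2 + 55 = 53)
K(p) = -11 + p² - 9*p
y*K(-10) = 53*(-11 + (-10)² - 9*(-10)) = 53*(-11 + 100 + 90) = 53*179 = 9487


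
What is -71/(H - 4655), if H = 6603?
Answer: -71/1948 ≈ -0.036448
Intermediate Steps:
-71/(H - 4655) = -71/(6603 - 4655) = -71/1948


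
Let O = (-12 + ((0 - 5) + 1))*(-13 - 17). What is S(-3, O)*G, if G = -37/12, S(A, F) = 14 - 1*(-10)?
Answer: -74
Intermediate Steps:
O = 480 (O = (-12 + (-5 + 1))*(-30) = (-12 - 4)*(-30) = -16*(-30) = 480)
S(A, F) = 24 (S(A, F) = 14 + 10 = 24)
G = -37/12 (G = -37*1/12 = -37/12 ≈ -3.0833)
S(-3, O)*G = 24*(-37/12) = -74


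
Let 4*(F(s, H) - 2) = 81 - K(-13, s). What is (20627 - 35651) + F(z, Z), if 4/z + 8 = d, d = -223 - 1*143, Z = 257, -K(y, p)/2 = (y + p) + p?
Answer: -11226179/748 ≈ -15008.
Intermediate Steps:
K(y, p) = -4*p - 2*y (K(y, p) = -2*((y + p) + p) = -2*((p + y) + p) = -2*(y + 2*p) = -4*p - 2*y)
d = -366 (d = -223 - 143 = -366)
z = -2/187 (z = 4/(-8 - 366) = 4/(-374) = 4*(-1/374) = -2/187 ≈ -0.010695)
F(s, H) = 63/4 + s (F(s, H) = 2 + (81 - (-4*s - 2*(-13)))/4 = 2 + (81 - (-4*s + 26))/4 = 2 + (81 - (26 - 4*s))/4 = 2 + (81 + (-26 + 4*s))/4 = 2 + (55 + 4*s)/4 = 2 + (55/4 + s) = 63/4 + s)
(20627 - 35651) + F(z, Z) = (20627 - 35651) + (63/4 - 2/187) = -15024 + 11773/748 = -11226179/748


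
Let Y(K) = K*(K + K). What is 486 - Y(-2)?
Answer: 478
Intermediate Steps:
Y(K) = 2*K**2 (Y(K) = K*(2*K) = 2*K**2)
486 - Y(-2) = 486 - 2*(-2)**2 = 486 - 2*4 = 486 - 1*8 = 486 - 8 = 478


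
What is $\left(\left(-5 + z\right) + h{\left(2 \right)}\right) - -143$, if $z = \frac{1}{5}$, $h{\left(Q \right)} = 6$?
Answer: $\frac{721}{5} \approx 144.2$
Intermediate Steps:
$z = \frac{1}{5} \approx 0.2$
$\left(\left(-5 + z\right) + h{\left(2 \right)}\right) - -143 = \left(\left(-5 + \frac{1}{5}\right) + 6\right) - -143 = \left(- \frac{24}{5} + 6\right) + 143 = \frac{6}{5} + 143 = \frac{721}{5}$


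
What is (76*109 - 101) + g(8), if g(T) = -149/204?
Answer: 1669183/204 ≈ 8182.3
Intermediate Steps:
g(T) = -149/204 (g(T) = -149*1/204 = -149/204)
(76*109 - 101) + g(8) = (76*109 - 101) - 149/204 = (8284 - 101) - 149/204 = 8183 - 149/204 = 1669183/204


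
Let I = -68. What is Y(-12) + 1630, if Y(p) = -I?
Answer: 1698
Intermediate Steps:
Y(p) = 68 (Y(p) = -1*(-68) = 68)
Y(-12) + 1630 = 68 + 1630 = 1698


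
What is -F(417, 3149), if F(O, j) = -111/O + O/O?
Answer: -102/139 ≈ -0.73381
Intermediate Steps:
F(O, j) = 1 - 111/O (F(O, j) = -111/O + 1 = 1 - 111/O)
-F(417, 3149) = -(-111 + 417)/417 = -306/417 = -1*102/139 = -102/139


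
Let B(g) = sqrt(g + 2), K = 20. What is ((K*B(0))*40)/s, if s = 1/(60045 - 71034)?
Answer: -8791200*sqrt(2) ≈ -1.2433e+7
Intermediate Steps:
s = -1/10989 (s = 1/(-10989) = -1/10989 ≈ -9.1000e-5)
B(g) = sqrt(2 + g)
((K*B(0))*40)/s = ((20*sqrt(2 + 0))*40)/(-1/10989) = ((20*sqrt(2))*40)*(-10989) = (800*sqrt(2))*(-10989) = -8791200*sqrt(2)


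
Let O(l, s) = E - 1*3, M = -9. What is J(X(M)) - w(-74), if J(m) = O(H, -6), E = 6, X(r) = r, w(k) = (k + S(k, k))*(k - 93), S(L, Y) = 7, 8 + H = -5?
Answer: -11186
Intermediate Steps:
H = -13 (H = -8 - 5 = -13)
w(k) = (-93 + k)*(7 + k) (w(k) = (k + 7)*(k - 93) = (7 + k)*(-93 + k) = (-93 + k)*(7 + k))
O(l, s) = 3 (O(l, s) = 6 - 1*3 = 6 - 3 = 3)
J(m) = 3
J(X(M)) - w(-74) = 3 - (-651 + (-74)² - 86*(-74)) = 3 - (-651 + 5476 + 6364) = 3 - 1*11189 = 3 - 11189 = -11186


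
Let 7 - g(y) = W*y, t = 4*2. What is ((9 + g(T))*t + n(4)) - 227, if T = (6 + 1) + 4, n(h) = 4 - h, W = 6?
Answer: -627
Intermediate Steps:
t = 8
T = 11 (T = 7 + 4 = 11)
g(y) = 7 - 6*y
((9 + g(T))*t + n(4)) - 227 = ((9 + (7 - 6*11))*8 + (4 - 1*4)) - 227 = ((9 + (7 - 66))*8 + (4 - 4)) - 227 = ((9 - 59)*8 + 0) - 227 = (-50*8 + 0) - 227 = (-400 + 0) - 227 = -400 - 227 = -627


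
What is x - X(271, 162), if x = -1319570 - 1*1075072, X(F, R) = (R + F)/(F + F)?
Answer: -1297896397/542 ≈ -2.3946e+6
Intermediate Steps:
X(F, R) = (F + R)/(2*F) (X(F, R) = (F + R)/((2*F)) = (F + R)*(1/(2*F)) = (F + R)/(2*F))
x = -2394642 (x = -1319570 - 1075072 = -2394642)
x - X(271, 162) = -2394642 - (271 + 162)/(2*271) = -2394642 - 433/(2*271) = -2394642 - 1*433/542 = -2394642 - 433/542 = -1297896397/542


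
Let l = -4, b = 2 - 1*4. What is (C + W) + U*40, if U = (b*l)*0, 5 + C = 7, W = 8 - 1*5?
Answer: 5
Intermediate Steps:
b = -2 (b = 2 - 4 = -2)
W = 3 (W = 8 - 5 = 3)
C = 2 (C = -5 + 7 = 2)
U = 0 (U = -2*(-4)*0 = 8*0 = 0)
(C + W) + U*40 = (2 + 3) + 0*40 = 5 + 0 = 5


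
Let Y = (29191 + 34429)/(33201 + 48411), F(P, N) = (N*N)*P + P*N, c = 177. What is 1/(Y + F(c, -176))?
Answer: 20403/111229010705 ≈ 1.8343e-7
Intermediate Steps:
F(P, N) = N*P + P*N**2 (F(P, N) = N**2*P + N*P = P*N**2 + N*P = N*P + P*N**2)
Y = 15905/20403 (Y = 63620/81612 = 63620*(1/81612) = 15905/20403 ≈ 0.77954)
1/(Y + F(c, -176)) = 1/(15905/20403 - 176*177*(1 - 176)) = 1/(15905/20403 - 176*177*(-175)) = 1/(15905/20403 + 5451600) = 1/(111229010705/20403) = 20403/111229010705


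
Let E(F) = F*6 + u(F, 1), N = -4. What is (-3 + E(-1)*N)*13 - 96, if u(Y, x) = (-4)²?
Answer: -655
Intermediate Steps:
u(Y, x) = 16
E(F) = 16 + 6*F (E(F) = F*6 + 16 = 6*F + 16 = 16 + 6*F)
(-3 + E(-1)*N)*13 - 96 = (-3 + (16 + 6*(-1))*(-4))*13 - 96 = (-3 + (16 - 6)*(-4))*13 - 96 = (-3 + 10*(-4))*13 - 96 = (-3 - 40)*13 - 96 = -43*13 - 96 = -559 - 96 = -655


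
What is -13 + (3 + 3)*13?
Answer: 65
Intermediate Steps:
-13 + (3 + 3)*13 = -13 + 6*13 = -13 + 78 = 65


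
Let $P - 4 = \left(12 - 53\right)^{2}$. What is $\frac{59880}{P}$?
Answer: $\frac{11976}{337} \approx 35.537$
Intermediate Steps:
$P = 1685$ ($P = 4 + \left(12 - 53\right)^{2} = 4 + \left(-41\right)^{2} = 4 + 1681 = 1685$)
$\frac{59880}{P} = \frac{59880}{1685} = 59880 \cdot \frac{1}{1685} = \frac{11976}{337}$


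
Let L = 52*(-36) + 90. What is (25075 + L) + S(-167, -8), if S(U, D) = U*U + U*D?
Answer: 52518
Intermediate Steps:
S(U, D) = U**2 + D*U
L = -1782 (L = -1872 + 90 = -1782)
(25075 + L) + S(-167, -8) = (25075 - 1782) - 167*(-8 - 167) = 23293 - 167*(-175) = 23293 + 29225 = 52518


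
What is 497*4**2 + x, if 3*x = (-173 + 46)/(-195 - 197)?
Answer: 9351679/1176 ≈ 7952.1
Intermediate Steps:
x = 127/1176 (x = ((-173 + 46)/(-195 - 197))/3 = (-127/(-392))/3 = (-127*(-1/392))/3 = (1/3)*(127/392) = 127/1176 ≈ 0.10799)
497*4**2 + x = 497*4**2 + 127/1176 = 497*16 + 127/1176 = 7952 + 127/1176 = 9351679/1176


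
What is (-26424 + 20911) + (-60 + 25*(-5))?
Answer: -5698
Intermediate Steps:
(-26424 + 20911) + (-60 + 25*(-5)) = -5513 + (-60 - 125) = -5513 - 185 = -5698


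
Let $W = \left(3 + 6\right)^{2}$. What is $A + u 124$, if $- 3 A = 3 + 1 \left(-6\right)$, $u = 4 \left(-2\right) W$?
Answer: $-80351$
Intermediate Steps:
$W = 81$ ($W = 9^{2} = 81$)
$u = -648$ ($u = 4 \left(-2\right) 81 = \left(-8\right) 81 = -648$)
$A = 1$ ($A = - \frac{3 + 1 \left(-6\right)}{3} = - \frac{3 - 6}{3} = \left(- \frac{1}{3}\right) \left(-3\right) = 1$)
$A + u 124 = 1 - 80352 = -80351$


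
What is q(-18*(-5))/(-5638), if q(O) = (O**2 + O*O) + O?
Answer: -8145/2819 ≈ -2.8893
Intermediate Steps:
q(O) = O + 2*O**2 (q(O) = (O**2 + O**2) + O = 2*O**2 + O = O + 2*O**2)
q(-18*(-5))/(-5638) = ((-18*(-5))*(1 + 2*(-18*(-5))))/(-5638) = (90*(1 + 2*90))*(-1/5638) = (90*(1 + 180))*(-1/5638) = (90*181)*(-1/5638) = 16290*(-1/5638) = -8145/2819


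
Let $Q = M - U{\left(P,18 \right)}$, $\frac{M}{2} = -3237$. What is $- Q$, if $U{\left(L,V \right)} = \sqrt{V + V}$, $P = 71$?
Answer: $6480$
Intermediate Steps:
$U{\left(L,V \right)} = \sqrt{2} \sqrt{V}$ ($U{\left(L,V \right)} = \sqrt{2 V} = \sqrt{2} \sqrt{V}$)
$M = -6474$ ($M = 2 \left(-3237\right) = -6474$)
$Q = -6480$ ($Q = -6474 - \sqrt{2} \sqrt{18} = -6474 - \sqrt{2} \cdot 3 \sqrt{2} = -6474 - 6 = -6480$)
$- Q = \left(-1\right) \left(-6480\right) = 6480$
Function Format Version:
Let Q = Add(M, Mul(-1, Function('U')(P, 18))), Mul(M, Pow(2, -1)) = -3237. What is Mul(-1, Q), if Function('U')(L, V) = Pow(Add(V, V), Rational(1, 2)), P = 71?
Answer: 6480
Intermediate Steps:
Function('U')(L, V) = Mul(Pow(2, Rational(1, 2)), Pow(V, Rational(1, 2))) (Function('U')(L, V) = Pow(Mul(2, V), Rational(1, 2)) = Mul(Pow(2, Rational(1, 2)), Pow(V, Rational(1, 2))))
M = -6474 (M = Mul(2, -3237) = -6474)
Q = -6480 (Q = Add(-6474, Mul(-1, Mul(Pow(2, Rational(1, 2)), Pow(18, Rational(1, 2))))) = Add(-6474, Mul(-1, Mul(Pow(2, Rational(1, 2)), Mul(3, Pow(2, Rational(1, 2)))))) = Add(-6474, Mul(-1, 6)) = Add(-6474, -6) = -6480)
Mul(-1, Q) = Mul(-1, -6480) = 6480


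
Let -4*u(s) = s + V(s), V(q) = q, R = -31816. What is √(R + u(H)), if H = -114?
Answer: I*√31759 ≈ 178.21*I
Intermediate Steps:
u(s) = -s/2 (u(s) = -(s + s)/4 = -s/2)
√(R + u(H)) = √(-31816 - ½*(-114)) = √(-31816 + 57) = √(-31759) = I*√31759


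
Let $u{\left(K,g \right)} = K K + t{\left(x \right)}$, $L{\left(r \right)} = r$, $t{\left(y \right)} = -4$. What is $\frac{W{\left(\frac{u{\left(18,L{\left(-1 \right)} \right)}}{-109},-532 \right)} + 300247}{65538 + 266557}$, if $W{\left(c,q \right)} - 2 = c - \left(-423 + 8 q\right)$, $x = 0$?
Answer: $\frac{33236832}{36198355} \approx 0.91819$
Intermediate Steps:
$u{\left(K,g \right)} = -4 + K^{2}$ ($u{\left(K,g \right)} = K K - 4 = K^{2} - 4 = -4 + K^{2}$)
$W{\left(c,q \right)} = 425 + c - 8 q$ ($W{\left(c,q \right)} = 2 - \left(-423 - c + 8 q\right) = 2 + \left(423 + c - 8 q\right) = 425 + c - 8 q$)
$\frac{W{\left(\frac{u{\left(18,L{\left(-1 \right)} \right)}}{-109},-532 \right)} + 300247}{65538 + 266557} = \frac{\left(425 + \frac{-4 + 18^{2}}{-109} - -4256\right) + 300247}{65538 + 266557} = \frac{\left(425 + \left(-4 + 324\right) \left(- \frac{1}{109}\right) + 4256\right) + 300247}{332095} = \left(\left(425 + 320 \left(- \frac{1}{109}\right) + 4256\right) + 300247\right) \frac{1}{332095} = \left(\left(425 - \frac{320}{109} + 4256\right) + 300247\right) \frac{1}{332095} = \left(\frac{509909}{109} + 300247\right) \frac{1}{332095} = \frac{33236832}{109} \cdot \frac{1}{332095} = \frac{33236832}{36198355}$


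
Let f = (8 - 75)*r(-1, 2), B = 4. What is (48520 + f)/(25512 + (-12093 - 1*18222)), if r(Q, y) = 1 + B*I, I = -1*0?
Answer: -16151/1601 ≈ -10.088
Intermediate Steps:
I = 0
r(Q, y) = 1 (r(Q, y) = 1 + 4*0 = 1 + 0 = 1)
f = -67 (f = (8 - 75)*1 = -67*1 = -67)
(48520 + f)/(25512 + (-12093 - 1*18222)) = (48520 - 67)/(25512 + (-12093 - 1*18222)) = 48453/(25512 + (-12093 - 18222)) = 48453/(25512 - 30315) = 48453/(-4803) = 48453*(-1/4803) = -16151/1601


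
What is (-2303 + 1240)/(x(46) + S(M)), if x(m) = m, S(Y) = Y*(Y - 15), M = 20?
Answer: -1063/146 ≈ -7.2808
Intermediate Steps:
S(Y) = Y*(-15 + Y)
(-2303 + 1240)/(x(46) + S(M)) = (-2303 + 1240)/(46 + 20*(-15 + 20)) = -1063/(46 + 20*5) = -1063/(46 + 100) = -1063/146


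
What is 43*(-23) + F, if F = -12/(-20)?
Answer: -4942/5 ≈ -988.40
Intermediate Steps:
F = ⅗ (F = -12*(-1/20) = ⅗ ≈ 0.60000)
43*(-23) + F = 43*(-23) + ⅗ = -989 + ⅗ = -4942/5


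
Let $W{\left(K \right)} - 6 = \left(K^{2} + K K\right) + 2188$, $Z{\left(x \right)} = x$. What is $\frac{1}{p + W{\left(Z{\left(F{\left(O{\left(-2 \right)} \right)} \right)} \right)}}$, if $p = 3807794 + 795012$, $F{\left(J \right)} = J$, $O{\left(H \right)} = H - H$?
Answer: $\frac{1}{4605000} \approx 2.1716 \cdot 10^{-7}$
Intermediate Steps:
$O{\left(H \right)} = 0$
$W{\left(K \right)} = 2194 + 2 K^{2}$ ($W{\left(K \right)} = 6 + \left(\left(K^{2} + K K\right) + 2188\right) = 6 + \left(\left(K^{2} + K^{2}\right) + 2188\right) = 6 + \left(2 K^{2} + 2188\right) = 6 + \left(2188 + 2 K^{2}\right) = 2194 + 2 K^{2}$)
$p = 4602806$
$\frac{1}{p + W{\left(Z{\left(F{\left(O{\left(-2 \right)} \right)} \right)} \right)}} = \frac{1}{4602806 + \left(2194 + 2 \cdot 0^{2}\right)} = \frac{1}{4602806 + \left(2194 + 2 \cdot 0\right)} = \frac{1}{4602806 + \left(2194 + 0\right)} = \frac{1}{4602806 + 2194} = \frac{1}{4605000}$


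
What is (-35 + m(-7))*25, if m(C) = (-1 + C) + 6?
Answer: -925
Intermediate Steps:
m(C) = 5 + C
(-35 + m(-7))*25 = (-35 + (5 - 7))*25 = (-35 - 2)*25 = -37*25 = -925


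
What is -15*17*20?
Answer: -5100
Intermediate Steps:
-15*17*20 = -255*20 = -5100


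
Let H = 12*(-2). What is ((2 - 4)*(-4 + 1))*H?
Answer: -144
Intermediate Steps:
H = -24
((2 - 4)*(-4 + 1))*H = ((2 - 4)*(-4 + 1))*(-24) = -2*(-3)*(-24) = 6*(-24) = -144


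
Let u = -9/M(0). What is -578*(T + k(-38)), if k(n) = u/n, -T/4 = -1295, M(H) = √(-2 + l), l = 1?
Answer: -2994040 + 2601*I/19 ≈ -2.994e+6 + 136.89*I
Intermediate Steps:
M(H) = I (M(H) = √(-2 + 1) = √(-1) = I)
T = 5180 (T = -4*(-1295) = 5180)
u = 9*I (u = -9/I = -I*(-9) = 9*I ≈ 9.0*I)
k(n) = 9*I/n (k(n) = (9*I)/n = 9*I/n)
-578*(T + k(-38)) = -578*(5180 + 9*I/(-38)) = -578*(5180 + 9*I*(-1/38)) = -578*(5180 - 9*I/38) = -2994040 + 2601*I/19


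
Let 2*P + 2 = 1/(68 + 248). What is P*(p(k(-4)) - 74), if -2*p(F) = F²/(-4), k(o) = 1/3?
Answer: 3361337/45504 ≈ 73.869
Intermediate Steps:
k(o) = ⅓
P = -631/632 (P = -1 + 1/(2*(68 + 248)) = -1 + (½)/316 = -1 + (½)*(1/316) = -1 + 1/632 = -631/632 ≈ -0.99842)
p(F) = F²/8 (p(F) = -F²/(2*(-4)) = -F²*(-1)/(2*4) = -(-1)*F²/8 = F²/8)
P*(p(k(-4)) - 74) = -631*((⅓)²/8 - 74)/632 = -631*((⅛)*(⅑) - 74)/632 = -631*(1/72 - 74)/632 = -631/632*(-5327/72) = 3361337/45504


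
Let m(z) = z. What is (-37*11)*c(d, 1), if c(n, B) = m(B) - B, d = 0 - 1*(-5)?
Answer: 0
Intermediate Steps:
d = 5 (d = 0 + 5 = 5)
c(n, B) = 0 (c(n, B) = B - B = 0)
(-37*11)*c(d, 1) = -37*11*0 = -407*0 = 0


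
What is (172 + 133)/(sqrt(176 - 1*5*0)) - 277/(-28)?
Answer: 277/28 + 305*sqrt(11)/44 ≈ 32.883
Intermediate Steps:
(172 + 133)/(sqrt(176 - 1*5*0)) - 277/(-28) = 305/(sqrt(176 - 5*0)) - 277*(-1/28) = 305/(sqrt(176 + 0)) + 277/28 = 305/(sqrt(176)) + 277/28 = 305/((4*sqrt(11))) + 277/28 = 305*(sqrt(11)/44) + 277/28 = 305*sqrt(11)/44 + 277/28 = 277/28 + 305*sqrt(11)/44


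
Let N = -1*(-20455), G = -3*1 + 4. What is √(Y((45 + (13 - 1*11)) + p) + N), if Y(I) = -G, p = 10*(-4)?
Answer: √20454 ≈ 143.02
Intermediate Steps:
p = -40
G = 1 (G = -3 + 4 = 1)
Y(I) = -1 (Y(I) = -1*1 = -1)
N = 20455
√(Y((45 + (13 - 1*11)) + p) + N) = √(-1 + 20455) = √20454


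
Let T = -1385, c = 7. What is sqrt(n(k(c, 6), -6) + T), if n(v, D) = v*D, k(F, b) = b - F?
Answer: I*sqrt(1379) ≈ 37.135*I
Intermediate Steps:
n(v, D) = D*v
sqrt(n(k(c, 6), -6) + T) = sqrt(-6*(6 - 1*7) - 1385) = sqrt(-6*(6 - 7) - 1385) = sqrt(-6*(-1) - 1385) = sqrt(6 - 1385) = sqrt(-1379) = I*sqrt(1379)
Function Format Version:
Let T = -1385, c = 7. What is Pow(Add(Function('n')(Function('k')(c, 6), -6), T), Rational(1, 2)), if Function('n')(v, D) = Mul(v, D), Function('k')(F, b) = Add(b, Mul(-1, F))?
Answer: Mul(I, Pow(1379, Rational(1, 2))) ≈ Mul(37.135, I)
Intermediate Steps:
Function('n')(v, D) = Mul(D, v)
Pow(Add(Function('n')(Function('k')(c, 6), -6), T), Rational(1, 2)) = Pow(Add(Mul(-6, Add(6, Mul(-1, 7))), -1385), Rational(1, 2)) = Pow(Add(Mul(-6, Add(6, -7)), -1385), Rational(1, 2)) = Pow(Add(Mul(-6, -1), -1385), Rational(1, 2)) = Pow(Add(6, -1385), Rational(1, 2)) = Pow(-1379, Rational(1, 2)) = Mul(I, Pow(1379, Rational(1, 2)))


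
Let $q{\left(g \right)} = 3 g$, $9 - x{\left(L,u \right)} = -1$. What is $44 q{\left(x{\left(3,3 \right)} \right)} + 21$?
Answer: $1341$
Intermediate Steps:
$x{\left(L,u \right)} = 10$ ($x{\left(L,u \right)} = 9 - -1 = 9 + 1 = 10$)
$44 q{\left(x{\left(3,3 \right)} \right)} + 21 = 44 \cdot 3 \cdot 10 + 21 = 44 \cdot 30 + 21 = 1320 + 21 = 1341$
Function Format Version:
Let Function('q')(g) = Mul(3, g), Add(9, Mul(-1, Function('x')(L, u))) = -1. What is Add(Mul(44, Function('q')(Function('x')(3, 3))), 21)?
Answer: 1341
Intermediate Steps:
Function('x')(L, u) = 10 (Function('x')(L, u) = Add(9, Mul(-1, -1)) = Add(9, 1) = 10)
Add(Mul(44, Function('q')(Function('x')(3, 3))), 21) = Add(Mul(44, Mul(3, 10)), 21) = Add(Mul(44, 30), 21) = Add(1320, 21) = 1341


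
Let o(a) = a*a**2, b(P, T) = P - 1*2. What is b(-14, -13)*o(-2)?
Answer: 128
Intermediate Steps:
b(P, T) = -2 + P (b(P, T) = P - 2 = -2 + P)
o(a) = a**3
b(-14, -13)*o(-2) = (-2 - 14)*(-2)**3 = -16*(-8) = 128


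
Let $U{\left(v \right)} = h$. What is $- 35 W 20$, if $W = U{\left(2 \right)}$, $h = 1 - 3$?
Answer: $1400$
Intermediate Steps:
$h = -2$
$U{\left(v \right)} = -2$
$W = -2$
$- 35 W 20 = \left(-35\right) \left(-2\right) 20 = 70 \cdot 20 = 1400$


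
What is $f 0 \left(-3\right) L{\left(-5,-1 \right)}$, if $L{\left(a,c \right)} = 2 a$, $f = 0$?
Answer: $0$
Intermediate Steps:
$f 0 \left(-3\right) L{\left(-5,-1 \right)} = 0 \cdot 0 \left(-3\right) 2 \left(-5\right) = 0 \cdot 0 \left(-10\right) = 0 \left(-10\right) = 0$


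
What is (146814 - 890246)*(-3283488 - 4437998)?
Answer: 5740399779952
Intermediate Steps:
(146814 - 890246)*(-3283488 - 4437998) = -743432*(-7721486) = 5740399779952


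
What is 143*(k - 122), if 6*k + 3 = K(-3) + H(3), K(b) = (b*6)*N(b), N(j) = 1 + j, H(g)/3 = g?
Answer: -16445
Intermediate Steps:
H(g) = 3*g
K(b) = 6*b*(1 + b) (K(b) = (b*6)*(1 + b) = (6*b)*(1 + b) = 6*b*(1 + b))
k = 7 (k = -1/2 + (6*(-3)*(1 - 3) + 3*3)/6 = -1/2 + (6*(-3)*(-2) + 9)/6 = -1/2 + (36 + 9)/6 = -1/2 + (1/6)*45 = -1/2 + 15/2 = 7)
143*(k - 122) = 143*(7 - 122) = 143*(-115) = -16445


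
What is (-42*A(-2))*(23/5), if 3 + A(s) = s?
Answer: 966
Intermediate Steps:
A(s) = -3 + s
(-42*A(-2))*(23/5) = (-42*(-3 - 2))*(23/5) = (-42*(-5))*(23*(1/5)) = 210*(23/5) = 966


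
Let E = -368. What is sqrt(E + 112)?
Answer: 16*I ≈ 16.0*I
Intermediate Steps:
sqrt(E + 112) = sqrt(-368 + 112) = sqrt(-256) = 16*I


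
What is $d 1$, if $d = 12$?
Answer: $12$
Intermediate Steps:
$d 1 = 12 \cdot 1 = 12$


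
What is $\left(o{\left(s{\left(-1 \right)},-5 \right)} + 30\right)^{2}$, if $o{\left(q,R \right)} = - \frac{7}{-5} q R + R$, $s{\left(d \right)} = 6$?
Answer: $289$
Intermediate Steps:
$o{\left(q,R \right)} = R + \frac{7 R q}{5}$ ($o{\left(q,R \right)} = \left(-7\right) \left(- \frac{1}{5}\right) q R + R = \frac{7 q}{5} R + R = \frac{7 R q}{5} + R = R + \frac{7 R q}{5}$)
$\left(o{\left(s{\left(-1 \right)},-5 \right)} + 30\right)^{2} = \left(\frac{1}{5} \left(-5\right) \left(5 + 7 \cdot 6\right) + 30\right)^{2} = \left(\frac{1}{5} \left(-5\right) \left(5 + 42\right) + 30\right)^{2} = \left(\frac{1}{5} \left(-5\right) 47 + 30\right)^{2} = \left(-47 + 30\right)^{2} = \left(-17\right)^{2} = 289$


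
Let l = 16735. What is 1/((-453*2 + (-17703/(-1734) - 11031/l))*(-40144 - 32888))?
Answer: 284495/18625751912124 ≈ 1.5274e-8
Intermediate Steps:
1/((-453*2 + (-17703/(-1734) - 11031/l))*(-40144 - 32888)) = 1/((-453*2 + (-17703/(-1734) - 11031/16735))*(-40144 - 32888)) = 1/((-906 + (-17703*(-1/1734) - 11031*1/16735))*(-73032)) = 1/((-906 + (5901/578 - 11031/16735))*(-73032)) = 1/((-906 + 92377317/9672830)*(-73032)) = 1/(-8671206663/9672830*(-73032)) = 1/(18625751912124/284495) = 284495/18625751912124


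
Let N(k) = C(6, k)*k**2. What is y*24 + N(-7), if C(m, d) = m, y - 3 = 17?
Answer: 774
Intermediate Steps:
y = 20 (y = 3 + 17 = 20)
N(k) = 6*k**2
y*24 + N(-7) = 20*24 + 6*(-7)**2 = 480 + 6*49 = 480 + 294 = 774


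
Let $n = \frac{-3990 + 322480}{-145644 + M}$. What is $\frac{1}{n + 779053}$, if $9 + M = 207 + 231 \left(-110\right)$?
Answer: $\frac{85428}{66552780439} \approx 1.2836 \cdot 10^{-6}$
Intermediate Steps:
$M = -25212$ ($M = -9 + \left(207 + 231 \left(-110\right)\right) = -9 + \left(207 - 25410\right) = -9 - 25203 = -25212$)
$n = - \frac{159245}{85428}$ ($n = \frac{-3990 + 322480}{-145644 - 25212} = \frac{318490}{-170856} = 318490 \left(- \frac{1}{170856}\right) = - \frac{159245}{85428} \approx -1.8641$)
$\frac{1}{n + 779053} = \frac{1}{- \frac{159245}{85428} + 779053} = \frac{1}{\frac{66552780439}{85428}} = \frac{85428}{66552780439}$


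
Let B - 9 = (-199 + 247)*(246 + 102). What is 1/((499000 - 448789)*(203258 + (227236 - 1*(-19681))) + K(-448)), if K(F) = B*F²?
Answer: 1/25958102877 ≈ 3.8524e-11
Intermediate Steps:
B = 16713 (B = 9 + (-199 + 247)*(246 + 102) = 9 + 48*348 = 9 + 16704 = 16713)
K(F) = 16713*F²
1/((499000 - 448789)*(203258 + (227236 - 1*(-19681))) + K(-448)) = 1/((499000 - 448789)*(203258 + (227236 - 1*(-19681))) + 16713*(-448)²) = 1/(50211*(203258 + (227236 + 19681)) + 16713*200704) = 1/(50211*(203258 + 246917) + 3354365952) = 1/(50211*450175 + 3354365952) = 1/(22603736925 + 3354365952) = 1/25958102877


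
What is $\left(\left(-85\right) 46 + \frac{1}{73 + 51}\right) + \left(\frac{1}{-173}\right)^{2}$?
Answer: $- \frac{14510746307}{3711196} \approx -3910.0$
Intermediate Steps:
$\left(\left(-85\right) 46 + \frac{1}{73 + 51}\right) + \left(\frac{1}{-173}\right)^{2} = \left(-3910 + \frac{1}{124}\right) + \left(- \frac{1}{173}\right)^{2} = \left(-3910 + \frac{1}{124}\right) + \frac{1}{29929} = - \frac{484839}{124} + \frac{1}{29929} = - \frac{14510746307}{3711196}$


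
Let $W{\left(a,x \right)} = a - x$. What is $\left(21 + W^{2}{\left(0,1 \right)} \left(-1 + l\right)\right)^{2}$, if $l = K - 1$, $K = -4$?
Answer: $225$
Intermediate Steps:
$l = -5$ ($l = -4 - 1 = -5$)
$\left(21 + W^{2}{\left(0,1 \right)} \left(-1 + l\right)\right)^{2} = \left(21 + \left(0 - 1\right)^{2} \left(-1 - 5\right)\right)^{2} = \left(21 + \left(0 - 1\right)^{2} \left(-6\right)\right)^{2} = \left(21 + \left(-1\right)^{2} \left(-6\right)\right)^{2} = \left(21 + 1 \left(-6\right)\right)^{2} = \left(21 - 6\right)^{2} = 15^{2} = 225$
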